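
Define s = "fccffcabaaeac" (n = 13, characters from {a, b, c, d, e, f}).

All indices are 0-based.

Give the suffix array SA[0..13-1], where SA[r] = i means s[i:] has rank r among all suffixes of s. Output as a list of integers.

rank | idx | suffix
   0 |   8 | aaeac
   1 |   6 | abaaeac
   2 |  11 | ac
   3 |   9 | aeac
   4 |   7 | baaeac
   5 |  12 | c
   6 |   5 | cabaaeac
   7 |   1 | ccffcabaaeac
   8 |   2 | cffcabaaeac
   9 |  10 | eac
  10 |   4 | fcabaaeac
  11 |   0 | fccffcabaaeac
  12 |   3 | ffcabaaeac

[8, 6, 11, 9, 7, 12, 5, 1, 2, 10, 4, 0, 3]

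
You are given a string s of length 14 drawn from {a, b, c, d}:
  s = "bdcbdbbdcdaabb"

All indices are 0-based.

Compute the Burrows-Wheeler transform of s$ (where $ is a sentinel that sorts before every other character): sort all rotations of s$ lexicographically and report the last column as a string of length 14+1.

bdabadc$bddcbbb

rank  rotation         last
    0  $bdcbdbbdcdaabb  b
    1  aabb$bdcbdbbdcd  d
    2  abb$bdcbdbbdcda  a
    3  b$bdcbdbbdcdaab  b
    4  bb$bdcbdbbdcdaa  a
    5  bbdcdaabb$bdcbd  d
    6  bdbbdcdaabb$bdc  c
    7  bdcbdbbdcdaabb$  $
    8  bdcdaabb$bdcbdb  b
    9  cbdbbdcdaabb$bd  d
   10  cdaabb$bdcbdbbd  d
   11  daabb$bdcbdbbdc  c
   12  dbbdcdaabb$bdcb  b
   13  dcbdbbdcdaabb$b  b
   14  dcdaabb$bdcbdbb  b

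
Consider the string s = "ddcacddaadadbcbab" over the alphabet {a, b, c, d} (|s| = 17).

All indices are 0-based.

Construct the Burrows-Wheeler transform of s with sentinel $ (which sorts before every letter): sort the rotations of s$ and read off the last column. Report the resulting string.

bdbcadacddbadaadc$

rank  rotation            last
    0  $ddcacddaadadbcbab  b
    1  aadadbcbab$ddcacdd  d
    2  ab$ddcacddaadadbcb  b
    3  acddaadadbcbab$ddc  c
    4  adadbcbab$ddcacdda  a
    5  adbcbab$ddcacddaad  d
    6  b$ddcacddaadadbcba  a
    7  bab$ddcacddaadadbc  c
    8  bcbab$ddcacddaadad  d
    9  cacddaadadbcbab$dd  d
   10  cbab$ddcacddaadadb  b
   11  cddaadadbcbab$ddca  a
   12  daadadbcbab$ddcacd  d
   13  dadbcbab$ddcacddaa  a
   14  dbcbab$ddcacddaada  a
   15  dcacddaadadbcbab$d  d
   16  ddaadadbcbab$ddcac  c
   17  ddcacddaadadbcbab$  $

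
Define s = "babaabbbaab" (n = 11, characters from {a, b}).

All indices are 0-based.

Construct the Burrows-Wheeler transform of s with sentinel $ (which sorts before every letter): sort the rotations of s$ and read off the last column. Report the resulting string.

rank  rotation      last
    0  $babaabbbaab  b
    1  aab$babaabbb  b
    2  aabbbaab$bab  b
    3  ab$babaabbba  a
    4  abaabbbaab$b  b
    5  abbbaab$baba  a
    6  b$babaabbbaa  a
    7  baab$babaabb  b
    8  baabbbaab$ba  a
    9  babaabbbaab$  $
   10  bbaab$babaab  b
   11  bbbaab$babaa  a

bbbabaaba$ba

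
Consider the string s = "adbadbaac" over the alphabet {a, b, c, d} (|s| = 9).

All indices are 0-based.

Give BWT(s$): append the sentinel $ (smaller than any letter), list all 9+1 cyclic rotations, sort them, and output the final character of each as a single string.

rank  rotation    last
    0  $adbadbaac  c
    1  aac$adbadb  b
    2  ac$adbadba  a
    3  adbaac$adb  b
    4  adbadbaac$  $
    5  baac$adbad  d
    6  badbaac$ad  d
    7  c$adbadbaa  a
    8  dbaac$adba  a
    9  dbadbaac$a  a

cbab$ddaaa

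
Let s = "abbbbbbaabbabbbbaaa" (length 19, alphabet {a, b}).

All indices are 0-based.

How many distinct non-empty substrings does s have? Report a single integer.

138

rank | idx | suffix
   0 |  18 | a
   1 |  17 | aa
   2 |  16 | aaa
   3 |   7 | aabbabbbbaaa
   4 |   8 | abbabbbbaaa
   5 |  11 | abbbbaaa
   6 |   0 | abbbbbbaabbabbbbaaa
   7 |  15 | baaa
   8 |   6 | baabbabbbbaaa
   9 |  10 | babbbbaaa
  10 |  14 | bbaaa
  11 |   5 | bbaabbabbbbaaa
  12 |   9 | bbabbbbaaa
  13 |  13 | bbbaaa
  14 |   4 | bbbaabbabbbbaaa
  15 |  12 | bbbbaaa
  16 |   3 | bbbbaabbabbbbaaa
  17 |   2 | bbbbbaabbabbbbaaa
  18 |   1 | bbbbbbaabbabbbbaaa

SA = [18, 17, 16, 7, 8, 11, 0, 15, 6, 10, 14, 5, 9, 13, 4, 12, 3, 2, 1]
rank  pair      lcp
   1  s[18:],s[17:]  1  'a'
   2  s[17:],s[16:]  2  'aa'
   3  s[16:],s[7:]  2  'aa'
   4  s[7:],s[8:]  1  'a'
   5  s[8:],s[11:]  3  'abb'
   6  s[11:],s[0:]  5  'abbbb'
   7  s[0:],s[15:]  0  ''
   8  s[15:],s[6:]  3  'baa'
   9  s[6:],s[10:]  2  'ba'
  10  s[10:],s[14:]  1  'b'
  11  s[14:],s[5:]  4  'bbaa'
  12  s[5:],s[9:]  3  'bba'
  13  s[9:],s[13:]  2  'bb'
  14  s[13:],s[4:]  5  'bbbaa'
  15  s[4:],s[12:]  3  'bbb'
  16  s[12:],s[3:]  6  'bbbbaa'
  17  s[3:],s[2:]  4  'bbbb'
  18  s[2:],s[1:]  5  'bbbbb'

n(n+1)/2 = 19·20/2 = 190
Σ LCP = 0 + 1 + 2 + 2 + 1 + 3 + 5 + 0 + 3 + 2 + 1 + 4 + 3 + 2 + 5 + 3 + 6 + 4 + 5 = 52
distinct = 190 − 52 = 138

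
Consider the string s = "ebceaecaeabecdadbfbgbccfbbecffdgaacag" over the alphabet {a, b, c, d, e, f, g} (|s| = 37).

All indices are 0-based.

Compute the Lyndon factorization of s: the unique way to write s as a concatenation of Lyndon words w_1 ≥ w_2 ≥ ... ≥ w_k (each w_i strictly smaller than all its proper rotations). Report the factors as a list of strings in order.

["e", "bce", "aec", "ae", "abecdadbfbgbccfbbecffdg", "aacag"]

emit factor 1: 'e' (i=0, period=1)
emit factor 2: 'bce' (i=1, period=3)
emit factor 3: 'aec' (i=4, period=3)
emit factor 4: 'ae' (i=7, period=2)
emit factor 5: 'abecdadbfbgbccfbbecffdg' (i=9, period=23)
emit factor 6: 'aacag' (i=32, period=5)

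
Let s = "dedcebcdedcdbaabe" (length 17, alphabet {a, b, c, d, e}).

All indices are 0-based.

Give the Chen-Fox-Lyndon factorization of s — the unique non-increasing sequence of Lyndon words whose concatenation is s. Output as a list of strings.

emit factor 1: 'de' (i=0, period=2)
emit factor 2: 'd' (i=2, period=1)
emit factor 3: 'ce' (i=3, period=2)
emit factor 4: 'bcdedcd' (i=5, period=7)
emit factor 5: 'b' (i=12, period=1)
emit factor 6: 'aabe' (i=13, period=4)

["de", "d", "ce", "bcdedcd", "b", "aabe"]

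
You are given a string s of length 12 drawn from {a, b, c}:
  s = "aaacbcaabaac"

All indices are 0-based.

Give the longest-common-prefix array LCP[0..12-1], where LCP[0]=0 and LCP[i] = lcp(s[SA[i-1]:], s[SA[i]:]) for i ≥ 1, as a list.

[0, 2, 2, 3, 1, 1, 2, 0, 1, 0, 1, 1]

rank→(start, suffix):
  0 → (0, 'aaacbcaabaac')
  1 → (6, 'aabaac')
  2 → (9, 'aac')
  3 → (1, 'aacbcaabaac')
  4 → (7, 'abaac')
  5 → (10, 'ac')
  6 → (2, 'acbcaabaac')
  7 → (8, 'baac')
  8 → (4, 'bcaabaac')
  9 → (11, 'c')
  10 → (5, 'caabaac')
  11 → (3, 'cbcaabaac')

SA = [0, 6, 9, 1, 7, 10, 2, 8, 4, 11, 5, 3]
[i] adj suffixes → lcp
  [1] 0/6 → 2 ('aa')
  [2] 6/9 → 2 ('aa')
  [3] 9/1 → 3 ('aac')
  [4] 1/7 → 1 ('a')
  [5] 7/10 → 1 ('a')
  [6] 10/2 → 2 ('ac')
  [7] 2/8 → 0 ('')
  [8] 8/4 → 1 ('b')
  [9] 4/11 → 0 ('')
  [10] 11/5 → 1 ('c')
  [11] 5/3 → 1 ('c')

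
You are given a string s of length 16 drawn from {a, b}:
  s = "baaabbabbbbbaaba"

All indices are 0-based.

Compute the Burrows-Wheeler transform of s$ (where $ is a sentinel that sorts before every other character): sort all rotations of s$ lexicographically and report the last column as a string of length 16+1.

rank  rotation           last
    0  $baaabbabbbbbaaba  a
    1  a$baaabbabbbbbaab  b
    2  aaabbabbbbbaaba$b  b
    3  aaba$baaabbabbbbb  b
    4  aabbabbbbbaaba$ba  a
    5  aba$baaabbabbbbba  a
    6  abbabbbbbaaba$baa  a
    7  abbbbbaaba$baaabb  b
    8  ba$baaabbabbbbbaa  a
    9  baaabbabbbbbaaba$  $
   10  baaba$baaabbabbbb  b
   11  babbbbbaaba$baaab  b
   12  bbaaba$baaabbabbb  b
   13  bbabbbbbaaba$baaa  a
   14  bbbaaba$baaabbabb  b
   15  bbbbaaba$baaabbab  b
   16  bbbbbaaba$baaabba  a

abbbaaaba$bbbabba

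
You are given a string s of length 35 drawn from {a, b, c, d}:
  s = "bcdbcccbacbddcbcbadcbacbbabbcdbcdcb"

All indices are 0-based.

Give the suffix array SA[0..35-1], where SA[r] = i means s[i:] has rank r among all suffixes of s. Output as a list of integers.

[25, 21, 8, 17, 34, 24, 20, 7, 16, 23, 26, 14, 3, 0, 27, 30, 10, 33, 19, 6, 15, 22, 13, 9, 5, 4, 1, 28, 31, 2, 29, 32, 18, 12, 11]

sorted suffixes:
  #0 SA[0]=25  'abbcdbcdcb'
  #1 SA[1]=21  'acbbabbcdbcdcb'
  #2 SA[2]=8  'acbddcbcbadcbacbbabbcdbcdcb'
  #3 SA[3]=17  'adcbacbbabbcdbcdcb'
  #4 SA[4]=34  'b'
  #5 SA[5]=24  'babbcdbcdcb'
  #6 SA[6]=20  'bacbbabbcdbcdcb'
  #7 SA[7]=7  'bacbddcbcbadcbacbbabbcdbcdcb'
  #8 SA[8]=16  'badcbacbbabbcdbcdcb'
  #9 SA[9]=23  'bbabbcdbcdcb'
  #10 SA[10]=26  'bbcdbcdcb'
  #11 SA[11]=14  'bcbadcbacbbabbcdbcdcb'
  #12 SA[12]=3  'bcccbacbddcbcbadcbacbbabbcdbcdcb'
  #13 SA[13]=0  'bcdbcccbacbddcbcbadcbacbbabbcdbcdcb'
  #14 SA[14]=27  'bcdbcdcb'
  #15 SA[15]=30  'bcdcb'
  #16 SA[16]=10  'bddcbcbadcbacbbabbcdbcdcb'
  #17 SA[17]=33  'cb'
  #18 SA[18]=19  'cbacbbabbcdbcdcb'
  #19 SA[19]=6  'cbacbddcbcbadcbacbbabbcdbcdcb'
  #20 SA[20]=15  'cbadcbacbbabbcdbcdcb'
  #21 SA[21]=22  'cbbabbcdbcdcb'
  #22 SA[22]=13  'cbcbadcbacbbabbcdbcdcb'
  #23 SA[23]=9  'cbddcbcbadcbacbbabbcdbcdcb'
  #24 SA[24]=5  'ccbacbddcbcbadcbacbbabbcdbcdcb'
  #25 SA[25]=4  'cccbacbddcbcbadcbacbbabbcdbcdcb'
  #26 SA[26]=1  'cdbcccbacbddcbcbadcbacbbabbcdbcdcb'
  #27 SA[27]=28  'cdbcdcb'
  #28 SA[28]=31  'cdcb'
  #29 SA[29]=2  'dbcccbacbddcbcbadcbacbbabbcdbcdcb'
  #30 SA[30]=29  'dbcdcb'
  #31 SA[31]=32  'dcb'
  #32 SA[32]=18  'dcbacbbabbcdbcdcb'
  #33 SA[33]=12  'dcbcbadcbacbbabbcdbcdcb'
  #34 SA[34]=11  'ddcbcbadcbacbbabbcdbcdcb'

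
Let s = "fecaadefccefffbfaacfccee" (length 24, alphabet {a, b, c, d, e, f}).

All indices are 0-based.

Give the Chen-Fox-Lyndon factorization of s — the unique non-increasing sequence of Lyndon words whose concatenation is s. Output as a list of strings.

emit factor 1: 'f' (i=0, period=1)
emit factor 2: 'e' (i=1, period=1)
emit factor 3: 'c' (i=2, period=1)
emit factor 4: 'aadefccefffbf' (i=3, period=13)
emit factor 5: 'aacfccee' (i=16, period=8)

["f", "e", "c", "aadefccefffbf", "aacfccee"]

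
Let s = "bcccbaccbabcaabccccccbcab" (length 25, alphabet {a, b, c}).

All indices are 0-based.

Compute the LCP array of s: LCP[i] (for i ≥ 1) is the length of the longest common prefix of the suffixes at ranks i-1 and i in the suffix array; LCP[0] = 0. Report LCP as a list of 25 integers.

[0, 1, 2, 3, 1, 0, 1, 2, 1, 3, 2, 4, 0, 2, 1, 3, 2, 1, 4, 3, 2, 4, 3, 4, 5]

rank | idx | suffix
   0 |  12 | aabccccccbcab
   1 |  23 | ab
   2 |   9 | abcaabccccccbcab
   3 |  13 | abccccccbcab
   4 |   5 | accbabcaabccccccbcab
   5 |  24 | b
   6 |   8 | babcaabccccccbcab
   7 |   4 | baccbabcaabccccccbcab
   8 |  10 | bcaabccccccbcab
   9 |  21 | bcab
  10 |   0 | bcccbaccbabcaabccccccbcab
  11 |  14 | bccccccbcab
  12 |  11 | caabccccccbcab
  13 |  22 | cab
  14 |   7 | cbabcaabccccccbcab
  15 |   3 | cbaccbabcaabccccccbcab
  16 |  20 | cbcab
  17 |   6 | ccbabcaabccccccbcab
  18 |   2 | ccbaccbabcaabccccccbcab
  19 |  19 | ccbcab
  20 |   1 | cccbaccbabcaabccccccbcab
  21 |  18 | cccbcab
  22 |  17 | ccccbcab
  23 |  16 | cccccbcab
  24 |  15 | ccccccbcab

SA = [12, 23, 9, 13, 5, 24, 8, 4, 10, 21, 0, 14, 11, 22, 7, 3, 20, 6, 2, 19, 1, 18, 17, 16, 15]
i: (SA[i-1],SA[i]) lcp shared
  1: (12,23) 1 'a'
  2: (23,9) 2 'ab'
  3: (9,13) 3 'abc'
  4: (13,5) 1 'a'
  5: (5,24) 0 ''
  6: (24,8) 1 'b'
  7: (8,4) 2 'ba'
  8: (4,10) 1 'b'
  9: (10,21) 3 'bca'
  10: (21,0) 2 'bc'
  11: (0,14) 4 'bccc'
  12: (14,11) 0 ''
  13: (11,22) 2 'ca'
  14: (22,7) 1 'c'
  15: (7,3) 3 'cba'
  16: (3,20) 2 'cb'
  17: (20,6) 1 'c'
  18: (6,2) 4 'ccba'
  19: (2,19) 3 'ccb'
  20: (19,1) 2 'cc'
  21: (1,18) 4 'cccb'
  22: (18,17) 3 'ccc'
  23: (17,16) 4 'cccc'
  24: (16,15) 5 'ccccc'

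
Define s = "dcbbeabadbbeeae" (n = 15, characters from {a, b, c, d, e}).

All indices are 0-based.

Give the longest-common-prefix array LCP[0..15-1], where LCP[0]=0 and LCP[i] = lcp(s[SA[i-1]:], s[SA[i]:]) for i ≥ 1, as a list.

rank | idx | suffix
   0 |   5 | abadbbeeae
   1 |   7 | adbbeeae
   2 |  13 | ae
   3 |   6 | badbbeeae
   4 |   2 | bbeabadbbeeae
   5 |   9 | bbeeae
   6 |   3 | beabadbbeeae
   7 |  10 | beeae
   8 |   1 | cbbeabadbbeeae
   9 |   8 | dbbeeae
  10 |   0 | dcbbeabadbbeeae
  11 |  14 | e
  12 |   4 | eabadbbeeae
  13 |  12 | eae
  14 |  11 | eeae

SA = [5, 7, 13, 6, 2, 9, 3, 10, 1, 8, 0, 14, 4, 12, 11]
rank  pair      lcp
   1  s[5:],s[7:]  1  'a'
   2  s[7:],s[13:]  1  'a'
   3  s[13:],s[6:]  0  ''
   4  s[6:],s[2:]  1  'b'
   5  s[2:],s[9:]  3  'bbe'
   6  s[9:],s[3:]  1  'b'
   7  s[3:],s[10:]  2  'be'
   8  s[10:],s[1:]  0  ''
   9  s[1:],s[8:]  0  ''
  10  s[8:],s[0:]  1  'd'
  11  s[0:],s[14:]  0  ''
  12  s[14:],s[4:]  1  'e'
  13  s[4:],s[12:]  2  'ea'
  14  s[12:],s[11:]  1  'e'

[0, 1, 1, 0, 1, 3, 1, 2, 0, 0, 1, 0, 1, 2, 1]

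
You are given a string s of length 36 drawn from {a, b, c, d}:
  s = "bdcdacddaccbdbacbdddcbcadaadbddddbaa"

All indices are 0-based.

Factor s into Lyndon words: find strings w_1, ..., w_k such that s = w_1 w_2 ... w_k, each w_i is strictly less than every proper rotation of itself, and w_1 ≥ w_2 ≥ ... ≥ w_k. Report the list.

["bdcd", "acdd", "accbdb", "acbdddcbcad", "aadbddddb", "a", "a"]

emit factor 1: 'bdcd' (i=0, period=4)
emit factor 2: 'acdd' (i=4, period=4)
emit factor 3: 'accbdb' (i=8, period=6)
emit factor 4: 'acbdddcbcad' (i=14, period=11)
emit factor 5: 'aadbddddb' (i=25, period=9)
emit factor 6: 'a' (i=34, period=1)
emit factor 7: 'a' (i=35, period=1)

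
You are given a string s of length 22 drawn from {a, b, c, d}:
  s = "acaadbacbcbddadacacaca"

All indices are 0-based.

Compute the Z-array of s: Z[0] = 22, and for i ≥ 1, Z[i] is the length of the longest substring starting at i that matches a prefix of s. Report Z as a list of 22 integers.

Z[0]=22
i=1: outside box; Z[1]=0
i=2: outside box; Z[2]=1 scan→box=[2,3)
i=3: outside box; Z[3]=1 scan→box=[3,4)
i=4: outside box; Z[4]=0
i=5: outside box; Z[5]=0
i=6: outside box; Z[6]=2 scan→box=[6,8)
i=7: min(r-i=1, Z[1]=0)=0; Z[7]=0
i=8: outside box; Z[8]=0
i=9: outside box; Z[9]=0
i=10: outside box; Z[10]=0
i=11: outside box; Z[11]=0
i=12: outside box; Z[12]=0
i=13: outside box; Z[13]=1 scan→box=[13,14)
i=14: outside box; Z[14]=0
i=15: outside box; Z[15]=3 scan→box=[15,18)
i=16: min(r-i=2, Z[1]=0)=0; Z[16]=0
i=17: min(r-i=1, Z[2]=1)=1; Z[17]=3 scan→box=[17,20)
i=18: min(r-i=2, Z[1]=0)=0; Z[18]=0
i=19: min(r-i=1, Z[2]=1)=1; Z[19]=3 scan→box=[19,22)
i=20: min(r-i=2, Z[1]=0)=0; Z[20]=0
i=21: min(r-i=1, Z[2]=1)=1; Z[21]=1

[22, 0, 1, 1, 0, 0, 2, 0, 0, 0, 0, 0, 0, 1, 0, 3, 0, 3, 0, 3, 0, 1]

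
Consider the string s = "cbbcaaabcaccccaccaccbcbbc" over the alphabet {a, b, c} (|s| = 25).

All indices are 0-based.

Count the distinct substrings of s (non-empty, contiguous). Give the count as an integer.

273

rank | idx | suffix
   0 |   4 | aaabcaccccaccaccbcbbc
   1 |   5 | aabcaccccaccaccbcbbc
   2 |   6 | abcaccccaccaccbcbbc
   3 |  14 | accaccbcbbc
   4 |  17 | accbcbbc
   5 |   9 | accccaccaccbcbbc
   6 |  22 | bbc
   7 |   1 | bbcaaabcaccccaccaccbcbbc
   8 |  23 | bc
   9 |   2 | bcaaabcaccccaccaccbcbbc
  10 |   7 | bcaccccaccaccbcbbc
  11 |  20 | bcbbc
  12 |  24 | c
  13 |   3 | caaabcaccccaccaccbcbbc
  14 |  13 | caccaccbcbbc
  15 |  16 | caccbcbbc
  16 |   8 | caccccaccaccbcbbc
  17 |  21 | cbbc
  18 |   0 | cbbcaaabcaccccaccaccbcbbc
  19 |  19 | cbcbbc
  20 |  12 | ccaccaccbcbbc
  21 |  15 | ccaccbcbbc
  22 |  18 | ccbcbbc
  23 |  11 | cccaccaccbcbbc
  24 |  10 | ccccaccaccbcbbc

SA = [4, 5, 6, 14, 17, 9, 22, 1, 23, 2, 7, 20, 24, 3, 13, 16, 8, 21, 0, 19, 12, 15, 18, 11, 10]
[i] adj suffixes → lcp
  [1] 4/5 → 2 ('aa')
  [2] 5/6 → 1 ('a')
  [3] 6/14 → 1 ('a')
  [4] 14/17 → 3 ('acc')
  [5] 17/9 → 3 ('acc')
  [6] 9/22 → 0 ('')
  [7] 22/1 → 3 ('bbc')
  [8] 1/23 → 1 ('b')
  [9] 23/2 → 2 ('bc')
  [10] 2/7 → 3 ('bca')
  [11] 7/20 → 2 ('bc')
  [12] 20/24 → 0 ('')
  [13] 24/3 → 1 ('c')
  [14] 3/13 → 2 ('ca')
  [15] 13/16 → 4 ('cacc')
  [16] 16/8 → 4 ('cacc')
  [17] 8/21 → 1 ('c')
  [18] 21/0 → 4 ('cbbc')
  [19] 0/19 → 2 ('cb')
  [20] 19/12 → 1 ('c')
  [21] 12/15 → 5 ('ccacc')
  [22] 15/18 → 2 ('cc')
  [23] 18/11 → 2 ('cc')
  [24] 11/10 → 3 ('ccc')

n(n+1)/2 = 25·26/2 = 325
Σ LCP = 0 + 2 + 1 + 1 + 3 + 3 + 0 + 3 + 1 + 2 + 3 + 2 + 0 + 1 + 2 + 4 + 4 + 1 + 4 + 2 + 1 + 5 + 2 + 2 + 3 = 52
distinct = 325 − 52 = 273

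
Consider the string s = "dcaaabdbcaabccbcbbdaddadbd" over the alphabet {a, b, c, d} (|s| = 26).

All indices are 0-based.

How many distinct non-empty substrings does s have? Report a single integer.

sorted suffixes:
  #0 SA[0]=2  'aaabdbcaabccbcbbdaddadbd'
  #1 SA[1]=9  'aabccbcbbdaddadbd'
  #2 SA[2]=3  'aabdbcaabccbcbbdaddadbd'
  #3 SA[3]=10  'abccbcbbdaddadbd'
  #4 SA[4]=4  'abdbcaabccbcbbdaddadbd'
  #5 SA[5]=22  'adbd'
  #6 SA[6]=19  'addadbd'
  #7 SA[7]=16  'bbdaddadbd'
  #8 SA[8]=7  'bcaabccbcbbdaddadbd'
  #9 SA[9]=14  'bcbbdaddadbd'
  #10 SA[10]=11  'bccbcbbdaddadbd'
  #11 SA[11]=24  'bd'
  #12 SA[12]=17  'bdaddadbd'
  #13 SA[13]=5  'bdbcaabccbcbbdaddadbd'
  #14 SA[14]=1  'caaabdbcaabccbcbbdaddadbd'
  #15 SA[15]=8  'caabccbcbbdaddadbd'
  #16 SA[16]=15  'cbbdaddadbd'
  #17 SA[17]=13  'cbcbbdaddadbd'
  #18 SA[18]=12  'ccbcbbdaddadbd'
  #19 SA[19]=25  'd'
  #20 SA[20]=21  'dadbd'
  #21 SA[21]=18  'daddadbd'
  #22 SA[22]=6  'dbcaabccbcbbdaddadbd'
  #23 SA[23]=23  'dbd'
  #24 SA[24]=0  'dcaaabdbcaabccbcbbdaddadbd'
  #25 SA[25]=20  'ddadbd'

SA = [2, 9, 3, 10, 4, 22, 19, 16, 7, 14, 11, 24, 17, 5, 1, 8, 15, 13, 12, 25, 21, 18, 6, 23, 0, 20]
i: (SA[i-1],SA[i]) lcp shared
  1: (2,9) 2 'aa'
  2: (9,3) 3 'aab'
  3: (3,10) 1 'a'
  4: (10,4) 2 'ab'
  5: (4,22) 1 'a'
  6: (22,19) 2 'ad'
  7: (19,16) 0 ''
  8: (16,7) 1 'b'
  9: (7,14) 2 'bc'
  10: (14,11) 2 'bc'
  11: (11,24) 1 'b'
  12: (24,17) 2 'bd'
  13: (17,5) 2 'bd'
  14: (5,1) 0 ''
  15: (1,8) 3 'caa'
  16: (8,15) 1 'c'
  17: (15,13) 2 'cb'
  18: (13,12) 1 'c'
  19: (12,25) 0 ''
  20: (25,21) 1 'd'
  21: (21,18) 3 'dad'
  22: (18,6) 1 'd'
  23: (6,23) 2 'db'
  24: (23,0) 1 'd'
  25: (0,20) 1 'd'

n(n+1)/2 = 26·27/2 = 351
Σ LCP = 0 + 2 + 3 + 1 + 2 + 1 + 2 + 0 + 1 + 2 + 2 + 1 + 2 + 2 + 0 + 3 + 1 + 2 + 1 + 0 + 1 + 3 + 1 + 2 + 1 + 1 = 37
distinct = 351 − 37 = 314

314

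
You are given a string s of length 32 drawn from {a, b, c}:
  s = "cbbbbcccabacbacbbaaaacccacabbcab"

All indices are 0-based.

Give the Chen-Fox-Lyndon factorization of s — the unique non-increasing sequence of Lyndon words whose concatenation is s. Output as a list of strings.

["c", "bbbbccc", "abacbacbb", "aaaacccacabbcab"]

emit factor 1: 'c' (i=0, period=1)
emit factor 2: 'bbbbccc' (i=1, period=7)
emit factor 3: 'abacbacbb' (i=8, period=9)
emit factor 4: 'aaaacccacabbcab' (i=17, period=15)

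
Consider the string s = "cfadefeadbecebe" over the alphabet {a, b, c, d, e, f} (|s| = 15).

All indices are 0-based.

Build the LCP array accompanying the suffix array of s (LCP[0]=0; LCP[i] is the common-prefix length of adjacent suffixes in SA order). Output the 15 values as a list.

[0, 2, 0, 2, 0, 1, 0, 1, 0, 1, 1, 1, 1, 0, 1]

sorted suffixes:
  #0 SA[0]=7  'adbecebe'
  #1 SA[1]=2  'adefeadbecebe'
  #2 SA[2]=13  'be'
  #3 SA[3]=9  'becebe'
  #4 SA[4]=11  'cebe'
  #5 SA[5]=0  'cfadefeadbecebe'
  #6 SA[6]=8  'dbecebe'
  #7 SA[7]=3  'defeadbecebe'
  #8 SA[8]=14  'e'
  #9 SA[9]=6  'eadbecebe'
  #10 SA[10]=12  'ebe'
  #11 SA[11]=10  'ecebe'
  #12 SA[12]=4  'efeadbecebe'
  #13 SA[13]=1  'fadefeadbecebe'
  #14 SA[14]=5  'feadbecebe'

SA = [7, 2, 13, 9, 11, 0, 8, 3, 14, 6, 12, 10, 4, 1, 5]
[i] adj suffixes → lcp
  [1] 7/2 → 2 ('ad')
  [2] 2/13 → 0 ('')
  [3] 13/9 → 2 ('be')
  [4] 9/11 → 0 ('')
  [5] 11/0 → 1 ('c')
  [6] 0/8 → 0 ('')
  [7] 8/3 → 1 ('d')
  [8] 3/14 → 0 ('')
  [9] 14/6 → 1 ('e')
  [10] 6/12 → 1 ('e')
  [11] 12/10 → 1 ('e')
  [12] 10/4 → 1 ('e')
  [13] 4/1 → 0 ('')
  [14] 1/5 → 1 ('f')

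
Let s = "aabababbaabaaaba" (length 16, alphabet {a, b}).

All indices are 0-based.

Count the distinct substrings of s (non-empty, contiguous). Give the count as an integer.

101

sorted suffixes:
  #0 SA[0]=15  'a'
  #1 SA[1]=11  'aaaba'
  #2 SA[2]=12  'aaba'
  #3 SA[3]=8  'aabaaaba'
  #4 SA[4]=0  'aabababbaabaaaba'
  #5 SA[5]=13  'aba'
  #6 SA[6]=9  'abaaaba'
  #7 SA[7]=1  'abababbaabaaaba'
  #8 SA[8]=3  'ababbaabaaaba'
  #9 SA[9]=5  'abbaabaaaba'
  #10 SA[10]=14  'ba'
  #11 SA[11]=10  'baaaba'
  #12 SA[12]=7  'baabaaaba'
  #13 SA[13]=2  'bababbaabaaaba'
  #14 SA[14]=4  'babbaabaaaba'
  #15 SA[15]=6  'bbaabaaaba'

SA = [15, 11, 12, 8, 0, 13, 9, 1, 3, 5, 14, 10, 7, 2, 4, 6]
[i] adj suffixes → lcp
  [1] 15/11 → 1 ('a')
  [2] 11/12 → 2 ('aa')
  [3] 12/8 → 4 ('aaba')
  [4] 8/0 → 4 ('aaba')
  [5] 0/13 → 1 ('a')
  [6] 13/9 → 3 ('aba')
  [7] 9/1 → 3 ('aba')
  [8] 1/3 → 4 ('abab')
  [9] 3/5 → 2 ('ab')
  [10] 5/14 → 0 ('')
  [11] 14/10 → 2 ('ba')
  [12] 10/7 → 3 ('baa')
  [13] 7/2 → 2 ('ba')
  [14] 2/4 → 3 ('bab')
  [15] 4/6 → 1 ('b')

n(n+1)/2 = 16·17/2 = 136
Σ LCP = 0 + 1 + 2 + 4 + 4 + 1 + 3 + 3 + 4 + 2 + 0 + 2 + 3 + 2 + 3 + 1 = 35
distinct = 136 − 35 = 101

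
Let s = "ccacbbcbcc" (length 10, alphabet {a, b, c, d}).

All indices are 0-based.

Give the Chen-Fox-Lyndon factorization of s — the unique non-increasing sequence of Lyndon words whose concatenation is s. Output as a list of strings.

emit factor 1: 'c' (i=0, period=1)
emit factor 2: 'c' (i=1, period=1)
emit factor 3: 'acbbcbcc' (i=2, period=8)

["c", "c", "acbbcbcc"]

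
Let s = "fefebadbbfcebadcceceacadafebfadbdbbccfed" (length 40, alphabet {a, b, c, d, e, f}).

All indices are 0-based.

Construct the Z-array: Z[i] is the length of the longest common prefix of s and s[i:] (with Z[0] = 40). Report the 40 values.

[40, 0, 2, 0, 0, 0, 0, 0, 0, 1, 0, 0, 0, 0, 0, 0, 0, 0, 0, 0, 0, 0, 0, 0, 0, 2, 0, 0, 1, 0, 0, 0, 0, 0, 0, 0, 0, 2, 0, 0]

Z[0]=40
i=1: outside box; Z[1]=0
i=2: outside box; Z[2]=2 grow→box=[2,4)
i=3: min(r-i=1, Z[1]=0)=0; Z[3]=0
i=4: outside box; Z[4]=0
i=5: outside box; Z[5]=0
i=6: outside box; Z[6]=0
i=7: outside box; Z[7]=0
i=8: outside box; Z[8]=0
i=9: outside box; Z[9]=1 grow→box=[9,10)
i=10: outside box; Z[10]=0
i=11: outside box; Z[11]=0
i=12: outside box; Z[12]=0
i=13: outside box; Z[13]=0
i=14: outside box; Z[14]=0
i=15: outside box; Z[15]=0
i=16: outside box; Z[16]=0
i=17: outside box; Z[17]=0
i=18: outside box; Z[18]=0
i=19: outside box; Z[19]=0
i=20: outside box; Z[20]=0
i=21: outside box; Z[21]=0
i=22: outside box; Z[22]=0
i=23: outside box; Z[23]=0
i=24: outside box; Z[24]=0
i=25: outside box; Z[25]=2 grow→box=[25,27)
i=26: min(r-i=1, Z[1]=0)=0; Z[26]=0
i=27: outside box; Z[27]=0
i=28: outside box; Z[28]=1 grow→box=[28,29)
i=29: outside box; Z[29]=0
i=30: outside box; Z[30]=0
i=31: outside box; Z[31]=0
i=32: outside box; Z[32]=0
i=33: outside box; Z[33]=0
i=34: outside box; Z[34]=0
i=35: outside box; Z[35]=0
i=36: outside box; Z[36]=0
i=37: outside box; Z[37]=2 grow→box=[37,39)
i=38: min(r-i=1, Z[1]=0)=0; Z[38]=0
i=39: outside box; Z[39]=0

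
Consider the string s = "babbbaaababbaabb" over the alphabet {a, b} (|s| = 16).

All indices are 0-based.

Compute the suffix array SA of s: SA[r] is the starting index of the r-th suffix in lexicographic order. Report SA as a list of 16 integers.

rank | idx | suffix
   0 |   5 | aaababbaabb
   1 |   6 | aababbaabb
   2 |  12 | aabb
   3 |   7 | ababbaabb
   4 |  13 | abb
   5 |   9 | abbaabb
   6 |   1 | abbbaaababbaabb
   7 |  15 | b
   8 |   4 | baaababbaabb
   9 |  11 | baabb
  10 |   8 | babbaabb
  11 |   0 | babbbaaababbaabb
  12 |  14 | bb
  13 |   3 | bbaaababbaabb
  14 |  10 | bbaabb
  15 |   2 | bbbaaababbaabb

[5, 6, 12, 7, 13, 9, 1, 15, 4, 11, 8, 0, 14, 3, 10, 2]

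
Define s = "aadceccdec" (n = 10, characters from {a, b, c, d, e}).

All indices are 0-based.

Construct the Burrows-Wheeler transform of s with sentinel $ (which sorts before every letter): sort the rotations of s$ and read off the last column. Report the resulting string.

c$aeecdacdc

rank  rotation     last
    0  $aadceccdec  c
    1  aadceccdec$  $
    2  adceccdec$a  a
    3  c$aadceccde  e
    4  ccdec$aadce  e
    5  cdec$aadcec  c
    6  ceccdec$aad  d
    7  dceccdec$aa  a
    8  dec$aadcecc  c
    9  ec$aadceccd  d
   10  eccdec$aadc  c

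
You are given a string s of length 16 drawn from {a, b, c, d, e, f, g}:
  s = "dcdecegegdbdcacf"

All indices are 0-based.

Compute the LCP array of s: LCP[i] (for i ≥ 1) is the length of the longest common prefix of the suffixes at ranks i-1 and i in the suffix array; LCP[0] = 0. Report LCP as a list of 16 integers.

sorted suffixes:
  #0 SA[0]=13  'acf'
  #1 SA[1]=10  'bdcacf'
  #2 SA[2]=12  'cacf'
  #3 SA[3]=1  'cdecegegdbdcacf'
  #4 SA[4]=4  'cegegdbdcacf'
  #5 SA[5]=14  'cf'
  #6 SA[6]=9  'dbdcacf'
  #7 SA[7]=11  'dcacf'
  #8 SA[8]=0  'dcdecegegdbdcacf'
  #9 SA[9]=2  'decegegdbdcacf'
  #10 SA[10]=3  'ecegegdbdcacf'
  #11 SA[11]=7  'egdbdcacf'
  #12 SA[12]=5  'egegdbdcacf'
  #13 SA[13]=15  'f'
  #14 SA[14]=8  'gdbdcacf'
  #15 SA[15]=6  'gegdbdcacf'

SA = [13, 10, 12, 1, 4, 14, 9, 11, 0, 2, 3, 7, 5, 15, 8, 6]
[i] adj suffixes → lcp
  [1] 13/10 → 0 ('')
  [2] 10/12 → 0 ('')
  [3] 12/1 → 1 ('c')
  [4] 1/4 → 1 ('c')
  [5] 4/14 → 1 ('c')
  [6] 14/9 → 0 ('')
  [7] 9/11 → 1 ('d')
  [8] 11/0 → 2 ('dc')
  [9] 0/2 → 1 ('d')
  [10] 2/3 → 0 ('')
  [11] 3/7 → 1 ('e')
  [12] 7/5 → 2 ('eg')
  [13] 5/15 → 0 ('')
  [14] 15/8 → 0 ('')
  [15] 8/6 → 1 ('g')

[0, 0, 0, 1, 1, 1, 0, 1, 2, 1, 0, 1, 2, 0, 0, 1]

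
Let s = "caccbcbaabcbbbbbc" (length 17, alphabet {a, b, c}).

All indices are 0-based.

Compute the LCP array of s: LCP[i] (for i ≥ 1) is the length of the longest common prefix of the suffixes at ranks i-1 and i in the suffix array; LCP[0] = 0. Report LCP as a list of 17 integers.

[0, 1, 1, 0, 1, 4, 3, 2, 1, 2, 3, 0, 1, 1, 2, 2, 1]

rank | idx | suffix
   0 |   7 | aabcbbbbbc
   1 |   8 | abcbbbbbc
   2 |   1 | accbcbaabcbbbbbc
   3 |   6 | baabcbbbbbc
   4 |  11 | bbbbbc
   5 |  12 | bbbbc
   6 |  13 | bbbc
   7 |  14 | bbc
   8 |  15 | bc
   9 |   4 | bcbaabcbbbbbc
  10 |   9 | bcbbbbbc
  11 |  16 | c
  12 |   0 | caccbcbaabcbbbbbc
  13 |   5 | cbaabcbbbbbc
  14 |  10 | cbbbbbc
  15 |   3 | cbcbaabcbbbbbc
  16 |   2 | ccbcbaabcbbbbbc

SA = [7, 8, 1, 6, 11, 12, 13, 14, 15, 4, 9, 16, 0, 5, 10, 3, 2]
rank  pair      lcp
   1  s[7:],s[8:]  1  'a'
   2  s[8:],s[1:]  1  'a'
   3  s[1:],s[6:]  0  ''
   4  s[6:],s[11:]  1  'b'
   5  s[11:],s[12:]  4  'bbbb'
   6  s[12:],s[13:]  3  'bbb'
   7  s[13:],s[14:]  2  'bb'
   8  s[14:],s[15:]  1  'b'
   9  s[15:],s[4:]  2  'bc'
  10  s[4:],s[9:]  3  'bcb'
  11  s[9:],s[16:]  0  ''
  12  s[16:],s[0:]  1  'c'
  13  s[0:],s[5:]  1  'c'
  14  s[5:],s[10:]  2  'cb'
  15  s[10:],s[3:]  2  'cb'
  16  s[3:],s[2:]  1  'c'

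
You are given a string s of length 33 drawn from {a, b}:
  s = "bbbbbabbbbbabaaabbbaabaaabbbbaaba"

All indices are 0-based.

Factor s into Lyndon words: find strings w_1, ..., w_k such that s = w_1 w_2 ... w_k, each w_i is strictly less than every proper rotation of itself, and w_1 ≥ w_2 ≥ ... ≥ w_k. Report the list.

emit factor 1: 'b' (i=0, period=1)
emit factor 2: 'b' (i=1, period=1)
emit factor 3: 'b' (i=2, period=1)
emit factor 4: 'b' (i=3, period=1)
emit factor 5: 'b' (i=4, period=1)
emit factor 6: 'abbbbb' (i=5, period=6)
emit factor 7: 'ab' (i=11, period=2)
emit factor 8: 'aaabbbaabaaabbbbaab' (i=13, period=19)
emit factor 9: 'a' (i=32, period=1)

["b", "b", "b", "b", "b", "abbbbb", "ab", "aaabbbaabaaabbbbaab", "a"]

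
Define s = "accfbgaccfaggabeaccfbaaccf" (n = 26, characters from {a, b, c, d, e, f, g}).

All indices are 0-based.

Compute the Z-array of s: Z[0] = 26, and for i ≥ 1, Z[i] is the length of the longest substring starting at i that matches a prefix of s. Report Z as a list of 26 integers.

[26, 0, 0, 0, 0, 0, 4, 0, 0, 0, 1, 0, 0, 1, 0, 0, 5, 0, 0, 0, 0, 1, 4, 0, 0, 0]

Z[0]=26
i=1: outside box; Z[1]=0
i=2: outside box; Z[2]=0
i=3: outside box; Z[3]=0
i=4: outside box; Z[4]=0
i=5: outside box; Z[5]=0
i=6: outside box; Z[6]=4 grow→box=[6,10)
i=7: min(r-i=3, Z[1]=0)=0; Z[7]=0
i=8: min(r-i=2, Z[2]=0)=0; Z[8]=0
i=9: min(r-i=1, Z[3]=0)=0; Z[9]=0
i=10: outside box; Z[10]=1 grow→box=[10,11)
i=11: outside box; Z[11]=0
i=12: outside box; Z[12]=0
i=13: outside box; Z[13]=1 grow→box=[13,14)
i=14: outside box; Z[14]=0
i=15: outside box; Z[15]=0
i=16: outside box; Z[16]=5 grow→box=[16,21)
i=17: min(r-i=4, Z[1]=0)=0; Z[17]=0
i=18: min(r-i=3, Z[2]=0)=0; Z[18]=0
i=19: min(r-i=2, Z[3]=0)=0; Z[19]=0
i=20: min(r-i=1, Z[4]=0)=0; Z[20]=0
i=21: outside box; Z[21]=1 grow→box=[21,22)
i=22: outside box; Z[22]=4 grow→box=[22,26)
i=23: min(r-i=3, Z[1]=0)=0; Z[23]=0
i=24: min(r-i=2, Z[2]=0)=0; Z[24]=0
i=25: min(r-i=1, Z[3]=0)=0; Z[25]=0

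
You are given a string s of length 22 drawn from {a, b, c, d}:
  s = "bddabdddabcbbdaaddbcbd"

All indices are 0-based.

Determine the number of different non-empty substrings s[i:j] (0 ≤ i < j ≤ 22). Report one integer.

219

sorted suffixes:
  #0 SA[0]=14  'aaddbcbd'
  #1 SA[1]=8  'abcbbdaaddbcbd'
  #2 SA[2]=3  'abdddabcbbdaaddbcbd'
  #3 SA[3]=15  'addbcbd'
  #4 SA[4]=11  'bbdaaddbcbd'
  #5 SA[5]=9  'bcbbdaaddbcbd'
  #6 SA[6]=18  'bcbd'
  #7 SA[7]=20  'bd'
  #8 SA[8]=12  'bdaaddbcbd'
  #9 SA[9]=0  'bddabdddabcbbdaaddbcbd'
  #10 SA[10]=4  'bdddabcbbdaaddbcbd'
  #11 SA[11]=10  'cbbdaaddbcbd'
  #12 SA[12]=19  'cbd'
  #13 SA[13]=21  'd'
  #14 SA[14]=13  'daaddbcbd'
  #15 SA[15]=7  'dabcbbdaaddbcbd'
  #16 SA[16]=2  'dabdddabcbbdaaddbcbd'
  #17 SA[17]=17  'dbcbd'
  #18 SA[18]=6  'ddabcbbdaaddbcbd'
  #19 SA[19]=1  'ddabdddabcbbdaaddbcbd'
  #20 SA[20]=16  'ddbcbd'
  #21 SA[21]=5  'dddabcbbdaaddbcbd'

SA = [14, 8, 3, 15, 11, 9, 18, 20, 12, 0, 4, 10, 19, 21, 13, 7, 2, 17, 6, 1, 16, 5]
rank  pair      lcp
   1  s[14:],s[8:]  1  'a'
   2  s[8:],s[3:]  2  'ab'
   3  s[3:],s[15:]  1  'a'
   4  s[15:],s[11:]  0  ''
   5  s[11:],s[9:]  1  'b'
   6  s[9:],s[18:]  3  'bcb'
   7  s[18:],s[20:]  1  'b'
   8  s[20:],s[12:]  2  'bd'
   9  s[12:],s[0:]  2  'bd'
  10  s[0:],s[4:]  3  'bdd'
  11  s[4:],s[10:]  0  ''
  12  s[10:],s[19:]  2  'cb'
  13  s[19:],s[21:]  0  ''
  14  s[21:],s[13:]  1  'd'
  15  s[13:],s[7:]  2  'da'
  16  s[7:],s[2:]  3  'dab'
  17  s[2:],s[17:]  1  'd'
  18  s[17:],s[6:]  1  'd'
  19  s[6:],s[1:]  4  'ddab'
  20  s[1:],s[16:]  2  'dd'
  21  s[16:],s[5:]  2  'dd'

n(n+1)/2 = 22·23/2 = 253
Σ LCP = 0 + 1 + 2 + 1 + 0 + 1 + 3 + 1 + 2 + 2 + 3 + 0 + 2 + 0 + 1 + 2 + 3 + 1 + 1 + 4 + 2 + 2 = 34
distinct = 253 − 34 = 219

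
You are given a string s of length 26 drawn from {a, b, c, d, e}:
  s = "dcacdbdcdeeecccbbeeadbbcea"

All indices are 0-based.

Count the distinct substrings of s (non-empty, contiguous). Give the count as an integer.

322

rank | idx | suffix
   0 |  25 | a
   1 |   2 | acdbdcdeeecccbbeeadbbcea
   2 |  19 | adbbcea
   3 |  21 | bbcea
   4 |  15 | bbeeadbbcea
   5 |  22 | bcea
   6 |   5 | bdcdeeecccbbeeadbbcea
   7 |  16 | beeadbbcea
   8 |   1 | cacdbdcdeeecccbbeeadbbcea
   9 |  14 | cbbeeadbbcea
  10 |  13 | ccbbeeadbbcea
  11 |  12 | cccbbeeadbbcea
  12 |   3 | cdbdcdeeecccbbeeadbbcea
  13 |   7 | cdeeecccbbeeadbbcea
  14 |  23 | cea
  15 |  20 | dbbcea
  16 |   4 | dbdcdeeecccbbeeadbbcea
  17 |   0 | dcacdbdcdeeecccbbeeadbbcea
  18 |   6 | dcdeeecccbbeeadbbcea
  19 |   8 | deeecccbbeeadbbcea
  20 |  24 | ea
  21 |  18 | eadbbcea
  22 |  11 | ecccbbeeadbbcea
  23 |  17 | eeadbbcea
  24 |  10 | eecccbbeeadbbcea
  25 |   9 | eeecccbbeeadbbcea

SA = [25, 2, 19, 21, 15, 22, 5, 16, 1, 14, 13, 12, 3, 7, 23, 20, 4, 0, 6, 8, 24, 18, 11, 17, 10, 9]
rank  pair      lcp
   1  s[25:],s[2:]  1  'a'
   2  s[2:],s[19:]  1  'a'
   3  s[19:],s[21:]  0  ''
   4  s[21:],s[15:]  2  'bb'
   5  s[15:],s[22:]  1  'b'
   6  s[22:],s[5:]  1  'b'
   7  s[5:],s[16:]  1  'b'
   8  s[16:],s[1:]  0  ''
   9  s[1:],s[14:]  1  'c'
  10  s[14:],s[13:]  1  'c'
  11  s[13:],s[12:]  2  'cc'
  12  s[12:],s[3:]  1  'c'
  13  s[3:],s[7:]  2  'cd'
  14  s[7:],s[23:]  1  'c'
  15  s[23:],s[20:]  0  ''
  16  s[20:],s[4:]  2  'db'
  17  s[4:],s[0:]  1  'd'
  18  s[0:],s[6:]  2  'dc'
  19  s[6:],s[8:]  1  'd'
  20  s[8:],s[24:]  0  ''
  21  s[24:],s[18:]  2  'ea'
  22  s[18:],s[11:]  1  'e'
  23  s[11:],s[17:]  1  'e'
  24  s[17:],s[10:]  2  'ee'
  25  s[10:],s[9:]  2  'ee'

n(n+1)/2 = 26·27/2 = 351
Σ LCP = 0 + 1 + 1 + 0 + 2 + 1 + 1 + 1 + 0 + 1 + 1 + 2 + 1 + 2 + 1 + 0 + 2 + 1 + 2 + 1 + 0 + 2 + 1 + 1 + 2 + 2 = 29
distinct = 351 − 29 = 322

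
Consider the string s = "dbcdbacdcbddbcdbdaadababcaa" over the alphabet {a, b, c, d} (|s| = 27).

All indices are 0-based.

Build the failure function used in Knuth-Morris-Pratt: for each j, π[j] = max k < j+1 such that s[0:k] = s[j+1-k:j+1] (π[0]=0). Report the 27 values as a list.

π[0] = 0
j=1 s[j]='b': π[1]=0 (border '')
j=2 s[j]='c': π[2]=0 (border '')
j=3 s[j]='d': π[3]=1 (border 'd')
j=4 s[j]='b': π[4]=2 (border 'db')
j=5 s[j]='a': k: 2→0; π[5]=0 (border '')
j=6 s[j]='c': π[6]=0 (border '')
j=7 s[j]='d': π[7]=1 (border 'd')
j=8 s[j]='c': k: 1→0; π[8]=0 (border '')
j=9 s[j]='b': π[9]=0 (border '')
j=10 s[j]='d': π[10]=1 (border 'd')
j=11 s[j]='d': k: 1→0; π[11]=1 (border 'd')
j=12 s[j]='b': π[12]=2 (border 'db')
j=13 s[j]='c': π[13]=3 (border 'dbc')
j=14 s[j]='d': π[14]=4 (border 'dbcd')
j=15 s[j]='b': π[15]=5 (border 'dbcdb')
j=16 s[j]='d': k: 5→2→0; π[16]=1 (border 'd')
j=17 s[j]='a': k: 1→0; π[17]=0 (border '')
j=18 s[j]='a': π[18]=0 (border '')
j=19 s[j]='d': π[19]=1 (border 'd')
j=20 s[j]='a': k: 1→0; π[20]=0 (border '')
j=21 s[j]='b': π[21]=0 (border '')
j=22 s[j]='a': π[22]=0 (border '')
j=23 s[j]='b': π[23]=0 (border '')
j=24 s[j]='c': π[24]=0 (border '')
j=25 s[j]='a': π[25]=0 (border '')
j=26 s[j]='a': π[26]=0 (border '')

[0, 0, 0, 1, 2, 0, 0, 1, 0, 0, 1, 1, 2, 3, 4, 5, 1, 0, 0, 1, 0, 0, 0, 0, 0, 0, 0]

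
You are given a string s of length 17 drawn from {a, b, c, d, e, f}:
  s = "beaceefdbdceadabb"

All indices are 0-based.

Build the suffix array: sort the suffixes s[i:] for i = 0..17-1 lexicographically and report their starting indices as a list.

rank | idx | suffix
   0 |  14 | abb
   1 |   2 | aceefdbdceadabb
   2 |  12 | adabb
   3 |  16 | b
   4 |  15 | bb
   5 |   8 | bdceadabb
   6 |   0 | beaceefdbdceadabb
   7 |  10 | ceadabb
   8 |   3 | ceefdbdceadabb
   9 |  13 | dabb
  10 |   7 | dbdceadabb
  11 |   9 | dceadabb
  12 |   1 | eaceefdbdceadabb
  13 |  11 | eadabb
  14 |   4 | eefdbdceadabb
  15 |   5 | efdbdceadabb
  16 |   6 | fdbdceadabb

[14, 2, 12, 16, 15, 8, 0, 10, 3, 13, 7, 9, 1, 11, 4, 5, 6]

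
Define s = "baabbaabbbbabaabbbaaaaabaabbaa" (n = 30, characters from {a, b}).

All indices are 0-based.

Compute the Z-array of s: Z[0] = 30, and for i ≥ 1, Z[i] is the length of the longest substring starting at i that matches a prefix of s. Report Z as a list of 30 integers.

Z[0]=30
i=1: i≥r, start 0; Z[1]=0
i=2: i≥r, start 0; Z[2]=0
i=3: i≥r, start 0; Z[3]=1 extend→box=[3,4)
i=4: i≥r, start 0; Z[4]=5 extend→box=[4,9)
i=5: min(r-i=4, Z[1]=0)=0; Z[5]=0
i=6: min(r-i=3, Z[2]=0)=0; Z[6]=0
i=7: min(r-i=2, Z[3]=1)=1; Z[7]=1
i=8: min(r-i=1, Z[4]=5)=1; Z[8]=1
i=9: i≥r, start 0; Z[9]=1 extend→box=[9,10)
i=10: i≥r, start 0; Z[10]=2 extend→box=[10,12)
i=11: min(r-i=1, Z[1]=0)=0; Z[11]=0
i=12: i≥r, start 0; Z[12]=5 extend→box=[12,17)
i=13: min(r-i=4, Z[1]=0)=0; Z[13]=0
i=14: min(r-i=3, Z[2]=0)=0; Z[14]=0
i=15: min(r-i=2, Z[3]=1)=1; Z[15]=1
i=16: min(r-i=1, Z[4]=5)=1; Z[16]=1
i=17: i≥r, start 0; Z[17]=3 extend→box=[17,20)
i=18: min(r-i=2, Z[1]=0)=0; Z[18]=0
i=19: min(r-i=1, Z[2]=0)=0; Z[19]=0
i=20: i≥r, start 0; Z[20]=0
i=21: i≥r, start 0; Z[21]=0
i=22: i≥r, start 0; Z[22]=0
i=23: i≥r, start 0; Z[23]=7 extend→box=[23,30)
i=24: min(r-i=6, Z[1]=0)=0; Z[24]=0
i=25: min(r-i=5, Z[2]=0)=0; Z[25]=0
i=26: min(r-i=4, Z[3]=1)=1; Z[26]=1
i=27: min(r-i=3, Z[4]=5)=3; Z[27]=3
i=28: min(r-i=2, Z[5]=0)=0; Z[28]=0
i=29: min(r-i=1, Z[6]=0)=0; Z[29]=0

[30, 0, 0, 1, 5, 0, 0, 1, 1, 1, 2, 0, 5, 0, 0, 1, 1, 3, 0, 0, 0, 0, 0, 7, 0, 0, 1, 3, 0, 0]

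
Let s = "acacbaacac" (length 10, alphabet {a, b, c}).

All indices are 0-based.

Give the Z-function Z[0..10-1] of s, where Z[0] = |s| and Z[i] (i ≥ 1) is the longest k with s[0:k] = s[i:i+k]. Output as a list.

[10, 0, 2, 0, 0, 1, 4, 0, 2, 0]

Z[0]=10
i=1: outside box; Z[1]=0
i=2: outside box; Z[2]=2 scan→box=[2,4)
i=3: min(r-i=1, Z[1]=0)=0; Z[3]=0
i=4: outside box; Z[4]=0
i=5: outside box; Z[5]=1 scan→box=[5,6)
i=6: outside box; Z[6]=4 scan→box=[6,10)
i=7: min(r-i=3, Z[1]=0)=0; Z[7]=0
i=8: min(r-i=2, Z[2]=2)=2; Z[8]=2
i=9: min(r-i=1, Z[3]=0)=0; Z[9]=0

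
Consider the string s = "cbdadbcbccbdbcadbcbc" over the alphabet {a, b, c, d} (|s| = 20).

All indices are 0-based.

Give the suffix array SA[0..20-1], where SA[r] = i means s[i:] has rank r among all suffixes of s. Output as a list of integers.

rank→(start, suffix):
  0 → (14, 'adbcbc')
  1 → (3, 'adbcbccbdbcadbcbc')
  2 → (18, 'bc')
  3 → (12, 'bcadbcbc')
  4 → (16, 'bcbc')
  5 → (5, 'bcbccbdbcadbcbc')
  6 → (7, 'bccbdbcadbcbc')
  7 → (1, 'bdadbcbccbdbcadbcbc')
  8 → (10, 'bdbcadbcbc')
  9 → (19, 'c')
  10 → (13, 'cadbcbc')
  11 → (17, 'cbc')
  12 → (6, 'cbccbdbcadbcbc')
  13 → (0, 'cbdadbcbccbdbcadbcbc')
  14 → (9, 'cbdbcadbcbc')
  15 → (8, 'ccbdbcadbcbc')
  16 → (2, 'dadbcbccbdbcadbcbc')
  17 → (11, 'dbcadbcbc')
  18 → (15, 'dbcbc')
  19 → (4, 'dbcbccbdbcadbcbc')

[14, 3, 18, 12, 16, 5, 7, 1, 10, 19, 13, 17, 6, 0, 9, 8, 2, 11, 15, 4]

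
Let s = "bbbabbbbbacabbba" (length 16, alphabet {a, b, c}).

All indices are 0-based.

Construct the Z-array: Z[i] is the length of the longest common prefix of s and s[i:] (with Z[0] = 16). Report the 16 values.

[16, 2, 1, 0, 3, 3, 4, 2, 1, 0, 0, 0, 4, 2, 1, 0]

Z[0]=16
i=1: outside box; Z[1]=2 grow→box=[1,3)
i=2: min(r-i=1, Z[1]=2)=1; Z[2]=1
i=3: outside box; Z[3]=0
i=4: outside box; Z[4]=3 grow→box=[4,7)
i=5: min(r-i=2, Z[1]=2)=2; Z[5]=3 grow→box=[5,8)
i=6: min(r-i=2, Z[1]=2)=2; Z[6]=4 grow→box=[6,10)
i=7: min(r-i=3, Z[1]=2)=2; Z[7]=2
i=8: min(r-i=2, Z[2]=1)=1; Z[8]=1
i=9: min(r-i=1, Z[3]=0)=0; Z[9]=0
i=10: outside box; Z[10]=0
i=11: outside box; Z[11]=0
i=12: outside box; Z[12]=4 grow→box=[12,16)
i=13: min(r-i=3, Z[1]=2)=2; Z[13]=2
i=14: min(r-i=2, Z[2]=1)=1; Z[14]=1
i=15: min(r-i=1, Z[3]=0)=0; Z[15]=0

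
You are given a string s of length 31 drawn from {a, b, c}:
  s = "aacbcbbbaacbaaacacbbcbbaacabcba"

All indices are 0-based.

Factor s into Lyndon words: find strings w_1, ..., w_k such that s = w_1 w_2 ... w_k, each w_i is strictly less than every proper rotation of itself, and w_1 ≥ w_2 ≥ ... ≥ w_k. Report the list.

["aacbcbbb", "aacb", "aaacacbbcbbaacabcb", "a"]

emit factor 1: 'aacbcbbb' (i=0, period=8)
emit factor 2: 'aacb' (i=8, period=4)
emit factor 3: 'aaacacbbcbbaacabcb' (i=12, period=18)
emit factor 4: 'a' (i=30, period=1)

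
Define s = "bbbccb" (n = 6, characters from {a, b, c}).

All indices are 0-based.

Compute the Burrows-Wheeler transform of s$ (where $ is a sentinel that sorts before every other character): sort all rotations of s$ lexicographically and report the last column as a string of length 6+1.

rank  rotation last
    0  $bbbccb  b
    1  b$bbbcc  c
    2  bbbccb$  $
    3  bbccb$b  b
    4  bccb$bb  b
    5  cb$bbbc  c
    6  ccb$bbb  b

bc$bbcb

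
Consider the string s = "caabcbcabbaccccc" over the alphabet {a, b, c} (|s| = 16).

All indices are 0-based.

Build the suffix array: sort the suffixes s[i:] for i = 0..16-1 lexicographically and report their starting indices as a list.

rank→(start, suffix):
  0 → (1, 'aabcbcabbaccccc')
  1 → (7, 'abbaccccc')
  2 → (2, 'abcbcabbaccccc')
  3 → (10, 'accccc')
  4 → (9, 'baccccc')
  5 → (8, 'bbaccccc')
  6 → (5, 'bcabbaccccc')
  7 → (3, 'bcbcabbaccccc')
  8 → (15, 'c')
  9 → (0, 'caabcbcabbaccccc')
  10 → (6, 'cabbaccccc')
  11 → (4, 'cbcabbaccccc')
  12 → (14, 'cc')
  13 → (13, 'ccc')
  14 → (12, 'cccc')
  15 → (11, 'ccccc')

[1, 7, 2, 10, 9, 8, 5, 3, 15, 0, 6, 4, 14, 13, 12, 11]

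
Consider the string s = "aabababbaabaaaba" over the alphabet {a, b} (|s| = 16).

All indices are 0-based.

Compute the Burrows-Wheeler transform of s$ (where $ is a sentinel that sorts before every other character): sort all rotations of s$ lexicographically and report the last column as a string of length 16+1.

rank  rotation           last
    0  $aabababbaabaaaba  a
    1  a$aabababbaabaaab  b
    2  aaaba$aabababbaab  b
    3  aaba$aabababbaaba  a
    4  aabaaaba$aabababb  b
    5  aabababbaabaaaba$  $
    6  aba$aabababbaabaa  a
    7  abaaaba$aabababba  a
    8  abababbaabaaaba$a  a
    9  ababbaabaaaba$aab  b
   10  abbaabaaaba$aabab  b
   11  ba$aabababbaabaaa  a
   12  baaaba$aabababbaa  a
   13  baabaaaba$aababab  b
   14  bababbaabaaaba$aa  a
   15  babbaabaaaba$aaba  a
   16  bbaabaaaba$aababa  a

abbab$aaabbaabaaa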